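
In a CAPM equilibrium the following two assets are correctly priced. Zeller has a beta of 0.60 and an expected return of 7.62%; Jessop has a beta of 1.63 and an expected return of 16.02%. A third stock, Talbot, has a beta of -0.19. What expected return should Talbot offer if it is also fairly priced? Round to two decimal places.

1.18%

MRP (SML slope) = (16.02% − 7.62%) / (1.63 − 0.60) = 8.40% / 1.03 = 8.1553%
R_f (intercept) = 7.62% − 0.60 × 8.1553% = 2.7268%
E(R_Talbot) = R_f + β × MRP = 2.7268% + -0.19 × 8.1553% = 1.18%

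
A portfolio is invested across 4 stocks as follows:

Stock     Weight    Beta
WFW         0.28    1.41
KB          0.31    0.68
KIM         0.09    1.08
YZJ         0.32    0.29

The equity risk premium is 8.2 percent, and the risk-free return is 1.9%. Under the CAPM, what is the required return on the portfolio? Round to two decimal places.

β_P = Σ w_i β_i = 0.28×1.41 + 0.31×0.68 + 0.09×1.08 + 0.32×0.29 = 0.7956
E(R_P) = R_f + β_P × MRP = 1.9% + 0.7956 × 8.2% = 8.42%

8.42%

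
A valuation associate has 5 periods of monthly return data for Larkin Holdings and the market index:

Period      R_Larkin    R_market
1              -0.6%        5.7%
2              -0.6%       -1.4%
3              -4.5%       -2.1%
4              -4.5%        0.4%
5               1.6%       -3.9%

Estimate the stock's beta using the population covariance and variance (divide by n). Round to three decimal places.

-0.063

Mean R_i = (-0.6 − 0.6 − 4.5 − 4.5 + 1.6) / 5 = -1.7200%
Mean R_m = (5.7 − 1.4 − 2.1 + 0.4 − 3.9) / 5 = -0.2600%
Σ(R_i − R̄_i)(R_m − R̄_m) = -3.4060  ⇒  Cov = -3.4060 / 5 = -0.6812
Σ(R_m − R̄_m)² = 53.8920  ⇒  Var(R_m) = 53.8920 / 5 = 10.7784
β = Cov / Var(R_m) = -0.6812 / 10.7784 = -0.0632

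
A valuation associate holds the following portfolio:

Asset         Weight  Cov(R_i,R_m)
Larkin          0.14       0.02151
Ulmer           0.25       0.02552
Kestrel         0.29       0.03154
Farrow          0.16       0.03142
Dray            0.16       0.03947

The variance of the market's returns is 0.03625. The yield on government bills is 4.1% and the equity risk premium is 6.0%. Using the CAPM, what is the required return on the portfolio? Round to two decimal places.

β_Larkin = 0.02151 / 0.03625 = 0.5934
β_Ulmer = 0.02552 / 0.03625 = 0.7040
β_Kestrel = 0.03154 / 0.03625 = 0.8701
β_Farrow = 0.03142 / 0.03625 = 0.8668
β_Dray = 0.03947 / 0.03625 = 1.0888
β_P = Σ w_i β_i = 0.14×0.5934 + 0.25×0.7040 + 0.29×0.8701 + 0.16×0.8668 + 0.16×1.0888 = 0.8243
E(R_P) = R_f + β_P × MRP = 4.1% + 0.8243 × 6.0% = 9.05%

9.05%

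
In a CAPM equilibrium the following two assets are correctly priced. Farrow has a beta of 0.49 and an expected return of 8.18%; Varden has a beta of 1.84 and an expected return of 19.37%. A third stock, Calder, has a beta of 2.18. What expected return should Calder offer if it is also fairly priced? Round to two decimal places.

MRP (SML slope) = (19.37% − 8.18%) / (1.84 − 0.49) = 11.19% / 1.35 = 8.2889%
R_f (intercept) = 8.18% − 0.49 × 8.2889% = 4.1184%
E(R_Calder) = R_f + β × MRP = 4.1184% + 2.18 × 8.2889% = 22.19%

22.19%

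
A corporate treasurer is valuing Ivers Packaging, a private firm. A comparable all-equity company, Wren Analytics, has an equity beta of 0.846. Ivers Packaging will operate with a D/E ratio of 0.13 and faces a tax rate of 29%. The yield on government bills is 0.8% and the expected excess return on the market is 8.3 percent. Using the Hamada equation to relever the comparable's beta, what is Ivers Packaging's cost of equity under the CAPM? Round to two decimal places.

β_L = β_U × [1 + (1 − t)(D/E)] = 0.846 × [1 + (1 − 0.29) × 0.13]
    = 0.846 × [1 + 0.71 × 0.13] = 0.846 × 1.0923 = 0.9241
E(R) = R_f + β_L × MRP = 0.8% + 0.9241 × 8.3% = 8.47%

8.47%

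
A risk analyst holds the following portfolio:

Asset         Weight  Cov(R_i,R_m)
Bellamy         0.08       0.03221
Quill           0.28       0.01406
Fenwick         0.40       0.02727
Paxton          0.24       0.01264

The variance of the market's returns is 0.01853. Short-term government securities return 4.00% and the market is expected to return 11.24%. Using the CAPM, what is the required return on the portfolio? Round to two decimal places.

β_Bellamy = 0.03221 / 0.01853 = 1.7383
β_Quill = 0.01406 / 0.01853 = 0.7588
β_Fenwick = 0.02727 / 0.01853 = 1.4717
β_Paxton = 0.01264 / 0.01853 = 0.6821
β_P = Σ w_i β_i = 0.08×1.7383 + 0.28×0.7588 + 0.40×1.4717 + 0.24×0.6821 = 1.1039
MRP = 11.24% − 4.00% = 7.24%
E(R_P) = R_f + β_P × MRP = 4.00% + 1.1039 × 7.24% = 11.99%

11.99%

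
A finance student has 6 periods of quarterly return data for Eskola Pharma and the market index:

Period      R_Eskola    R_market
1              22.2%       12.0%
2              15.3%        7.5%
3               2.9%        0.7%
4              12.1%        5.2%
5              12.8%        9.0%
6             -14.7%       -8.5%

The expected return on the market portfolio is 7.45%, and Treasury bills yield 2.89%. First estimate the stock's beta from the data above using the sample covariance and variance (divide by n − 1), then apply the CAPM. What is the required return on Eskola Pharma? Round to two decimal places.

Mean R_i = (22.2 + 15.3 + 2.9 + 12.1 + 12.8 − 14.7) / 6 = 8.4333%
Mean R_m = (12.0 + 7.5 + 0.7 + 5.2 + 9.0 − 8.5) / 6 = 4.3167%
Σ(R_i − R̄_i)(R_m − R̄_m) = 467.8267  ⇒  Cov = 467.8267 / 5 = 93.5653
Σ(R_m − R̄_m)² = 269.2283  ⇒  Var(R_m) = 269.2283 / 5 = 53.8457
β = Cov / Var(R_m) = 93.5653 / 53.8457 = 1.7377
MRP = 7.45% − 2.89% = 4.56%
E(R) = R_f + β × MRP = 2.89% + 1.7377 × 4.56% = 10.81%

10.81%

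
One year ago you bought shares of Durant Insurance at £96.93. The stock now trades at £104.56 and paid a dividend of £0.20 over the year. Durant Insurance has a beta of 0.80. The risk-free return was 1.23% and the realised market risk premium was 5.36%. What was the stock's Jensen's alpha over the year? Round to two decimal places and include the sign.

+2.56%

Realised HPR = (P1 + D1 − P0) / P0 = (104.56 + 0.20 − 96.93) / 96.93 = 7.83 / 96.93 = 8.0780%
CAPM required = R_f + β·MRP = 1.23% + 0.80 × 5.36% = 5.5180%
α = realised − required = 8.0780% − 5.5180% = +2.56%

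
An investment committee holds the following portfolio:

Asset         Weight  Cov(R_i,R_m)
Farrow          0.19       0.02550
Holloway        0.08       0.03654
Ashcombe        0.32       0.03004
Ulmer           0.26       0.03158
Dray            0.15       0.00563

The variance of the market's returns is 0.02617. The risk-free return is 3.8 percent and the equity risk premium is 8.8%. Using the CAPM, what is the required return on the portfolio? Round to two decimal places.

β_Farrow = 0.02550 / 0.02617 = 0.9744
β_Holloway = 0.03654 / 0.02617 = 1.3963
β_Ashcombe = 0.03004 / 0.02617 = 1.1479
β_Ulmer = 0.03158 / 0.02617 = 1.2067
β_Dray = 0.00563 / 0.02617 = 0.2151
β_P = Σ w_i β_i = 0.19×0.9744 + 0.08×1.3963 + 0.32×1.1479 + 0.26×1.2067 + 0.15×0.2151 = 1.0102
E(R_P) = R_f + β_P × MRP = 3.8% + 1.0102 × 8.8% = 12.69%

12.69%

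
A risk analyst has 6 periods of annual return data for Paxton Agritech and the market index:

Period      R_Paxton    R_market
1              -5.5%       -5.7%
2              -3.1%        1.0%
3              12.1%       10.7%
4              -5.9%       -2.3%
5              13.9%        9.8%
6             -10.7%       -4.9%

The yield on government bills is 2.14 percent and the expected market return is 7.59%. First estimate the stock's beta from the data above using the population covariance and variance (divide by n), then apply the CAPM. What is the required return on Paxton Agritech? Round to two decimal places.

9.63%

Mean R_i = (-5.5 − 3.1 + 12.1 − 5.9 + 13.9 − 10.7) / 6 = 0.1333%
Mean R_m = (-5.7 + 1.0 + 10.7 − 2.3 + 9.8 − 4.9) / 6 = 1.4333%
Σ(R_i − R̄_i)(R_m − R̄_m) = 358.7933  ⇒  Cov = 358.7933 / 6 = 59.7989
Σ(R_m − R̄_m)² = 260.9933  ⇒  Var(R_m) = 260.9933 / 6 = 43.4989
β = Cov / Var(R_m) = 59.7989 / 43.4989 = 1.3747
MRP = 7.59% − 2.14% = 5.45%
E(R) = R_f + β × MRP = 2.14% + 1.3747 × 5.45% = 9.63%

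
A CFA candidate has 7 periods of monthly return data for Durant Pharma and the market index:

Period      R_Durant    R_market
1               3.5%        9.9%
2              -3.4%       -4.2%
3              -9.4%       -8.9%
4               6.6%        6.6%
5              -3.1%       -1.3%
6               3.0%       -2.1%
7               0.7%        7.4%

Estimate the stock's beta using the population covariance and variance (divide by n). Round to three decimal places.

Mean R_i = (3.5 − 3.4 − 9.4 + 6.6 − 3.1 + 3.0 + 0.7) / 7 = -0.3000%
Mean R_m = (9.9 − 4.2 − 8.9 + 6.6 − 1.3 − 2.1 + 7.4) / 7 = 1.0571%
Σ(R_i − R̄_i)(R_m − R̄_m) = 181.2800  ⇒  Cov = 181.2800 / 7 = 25.8971
Σ(R_m − R̄_m)² = 291.4571  ⇒  Var(R_m) = 291.4571 / 7 = 41.6367
β = Cov / Var(R_m) = 25.8971 / 41.6367 = 0.6220

0.622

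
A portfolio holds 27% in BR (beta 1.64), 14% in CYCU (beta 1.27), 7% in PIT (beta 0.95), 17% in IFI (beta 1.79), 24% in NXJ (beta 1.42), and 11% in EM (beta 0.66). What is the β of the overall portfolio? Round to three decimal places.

β_P = Σ w_i β_i = 0.27×1.64 + 0.14×1.27 + 0.07×0.95 + 0.17×1.79 + 0.24×1.42 + 0.11×0.66 = 1.4048

1.405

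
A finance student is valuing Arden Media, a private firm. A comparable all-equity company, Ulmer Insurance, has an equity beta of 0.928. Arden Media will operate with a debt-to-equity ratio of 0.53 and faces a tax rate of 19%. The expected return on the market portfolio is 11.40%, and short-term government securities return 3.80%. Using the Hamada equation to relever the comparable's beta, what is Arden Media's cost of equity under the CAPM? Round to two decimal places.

13.88%

β_L = β_U × [1 + (1 − t)(D/E)] = 0.928 × [1 + (1 − 0.19) × 0.53]
    = 0.928 × [1 + 0.81 × 0.53] = 0.928 × 1.4293 = 1.3264
MRP = 11.40% − 3.80% = 7.60%
E(R) = R_f + β_L × MRP = 3.80% + 1.3264 × 7.60% = 13.88%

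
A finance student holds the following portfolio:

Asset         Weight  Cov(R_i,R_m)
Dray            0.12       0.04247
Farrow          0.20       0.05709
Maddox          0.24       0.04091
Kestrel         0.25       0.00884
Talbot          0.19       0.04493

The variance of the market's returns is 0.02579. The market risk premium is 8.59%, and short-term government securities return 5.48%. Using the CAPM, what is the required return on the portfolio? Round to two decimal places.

β_Dray = 0.04247 / 0.02579 = 1.6468
β_Farrow = 0.05709 / 0.02579 = 2.2136
β_Maddox = 0.04091 / 0.02579 = 1.5863
β_Kestrel = 0.00884 / 0.02579 = 0.3428
β_Talbot = 0.04493 / 0.02579 = 1.7421
β_P = Σ w_i β_i = 0.12×1.6468 + 0.20×2.2136 + 0.24×1.5863 + 0.25×0.3428 + 0.19×1.7421 = 1.4377
E(R_P) = R_f + β_P × MRP = 5.48% + 1.4377 × 8.59% = 17.83%

17.83%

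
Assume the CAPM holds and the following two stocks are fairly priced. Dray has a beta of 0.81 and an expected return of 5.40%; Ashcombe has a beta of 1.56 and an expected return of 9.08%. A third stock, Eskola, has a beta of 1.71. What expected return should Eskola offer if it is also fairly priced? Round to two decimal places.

MRP (SML slope) = (9.08% − 5.40%) / (1.56 − 0.81) = 3.68% / 0.75 = 4.9067%
R_f (intercept) = 5.40% − 0.81 × 4.9067% = 1.4256%
E(R_Eskola) = R_f + β × MRP = 1.4256% + 1.71 × 4.9067% = 9.82%

9.82%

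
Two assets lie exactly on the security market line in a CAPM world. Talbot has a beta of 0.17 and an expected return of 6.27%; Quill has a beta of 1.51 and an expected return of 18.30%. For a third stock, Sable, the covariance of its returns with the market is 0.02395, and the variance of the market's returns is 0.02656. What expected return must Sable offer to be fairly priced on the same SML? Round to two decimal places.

MRP = (18.30% − 6.27%) / (1.51 − 0.17) = 8.9776%
R_f = 6.27% − 0.17 × 8.9776% = 4.7438%
β_Sable = Cov / Var(R_m) = 0.02395 / 0.02656 = 0.9017
E(R_Sable) = R_f + β × MRP = 4.7438% + 0.9017 × 8.9776% = 12.84%

12.84%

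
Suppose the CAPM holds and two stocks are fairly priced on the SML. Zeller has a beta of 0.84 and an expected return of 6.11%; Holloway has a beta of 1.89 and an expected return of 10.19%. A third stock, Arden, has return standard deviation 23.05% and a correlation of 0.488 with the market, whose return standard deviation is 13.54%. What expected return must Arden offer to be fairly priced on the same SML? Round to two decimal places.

6.07%

MRP = (10.19% − 6.11%) / (1.89 − 0.84) = 3.8857%
R_f = 6.11% − 0.84 × 3.8857% = 2.8460%
β_Arden = ρ·σ_i/σ_m = 0.488 × 23.05 / 13.54 = 0.8308
E(R_Arden) = R_f + β × MRP = 2.8460% + 0.8308 × 3.8857% = 6.07%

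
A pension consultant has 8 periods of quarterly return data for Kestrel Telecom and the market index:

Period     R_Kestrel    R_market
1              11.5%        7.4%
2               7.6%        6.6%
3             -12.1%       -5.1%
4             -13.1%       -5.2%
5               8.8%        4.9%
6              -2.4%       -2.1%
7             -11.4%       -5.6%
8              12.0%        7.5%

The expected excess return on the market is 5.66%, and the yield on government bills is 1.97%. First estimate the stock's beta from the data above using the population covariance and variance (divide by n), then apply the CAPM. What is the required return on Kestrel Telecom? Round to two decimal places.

Mean R_i = (11.5 + 7.6 − 12.1 − 13.1 + 8.8 − 2.4 − 11.4 + 12.0) / 8 = 0.1125%
Mean R_m = (7.4 + 6.6 − 5.1 − 5.2 + 4.9 − 2.1 − 5.6 + 7.5) / 8 = 1.0500%
Σ(R_i − R̄_i)(R_m − R̄_m) = 466.1450  ⇒  Cov = 466.1450 / 8 = 58.2681
Σ(R_m − R̄_m)² = 258.5800  ⇒  Var(R_m) = 258.5800 / 8 = 32.3225
β = Cov / Var(R_m) = 58.2681 / 32.3225 = 1.8027
E(R) = R_f + β × MRP = 1.97% + 1.8027 × 5.66% = 12.17%

12.17%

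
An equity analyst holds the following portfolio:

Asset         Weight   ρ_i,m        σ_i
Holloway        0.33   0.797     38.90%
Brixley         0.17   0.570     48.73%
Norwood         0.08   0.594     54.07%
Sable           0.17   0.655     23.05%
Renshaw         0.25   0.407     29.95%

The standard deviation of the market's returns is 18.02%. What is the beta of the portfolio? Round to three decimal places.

β_Holloway = 0.797 × 38.90% / 18.02% = 1.7205
β_Brixley = 0.570 × 48.73% / 18.02% = 1.5414
β_Norwood = 0.594 × 54.07% / 18.02% = 1.7823
β_Sable = 0.655 × 23.05% / 18.02% = 0.8378
β_Renshaw = 0.407 × 29.95% / 18.02% = 0.6765
β_P = Σ w_i β_i = 0.33×1.7205 + 0.17×1.5414 + 0.08×1.7823 + 0.17×0.8378 + 0.25×0.6765 = 1.2839

1.284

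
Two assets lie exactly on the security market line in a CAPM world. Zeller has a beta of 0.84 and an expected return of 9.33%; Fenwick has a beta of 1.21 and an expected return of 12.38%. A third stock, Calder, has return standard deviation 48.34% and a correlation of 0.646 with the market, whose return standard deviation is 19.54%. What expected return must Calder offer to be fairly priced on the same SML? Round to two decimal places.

MRP = (12.38% − 9.33%) / (1.21 − 0.84) = 8.2432%
R_f = 9.33% − 0.84 × 8.2432% = 2.4057%
β_Calder = ρ·σ_i/σ_m = 0.646 × 48.34 / 19.54 = 1.5981
E(R_Calder) = R_f + β × MRP = 2.4057% + 1.5981 × 8.2432% = 15.58%

15.58%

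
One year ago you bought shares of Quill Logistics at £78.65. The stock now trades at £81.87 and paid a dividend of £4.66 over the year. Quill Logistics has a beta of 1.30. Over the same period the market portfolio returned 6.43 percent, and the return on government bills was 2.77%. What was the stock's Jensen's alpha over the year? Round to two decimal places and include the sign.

Realised HPR = (P1 + D1 − P0) / P0 = (81.87 + 4.66 − 78.65) / 78.65 = 7.88 / 78.65 = 10.0191%
MRP = 6.43% − 2.77% = 3.66%
CAPM required = R_f + β·MRP = 2.77% + 1.30 × 3.66% = 7.5280%
α = realised − required = 10.0191% − 7.5280% = +2.49%

+2.49%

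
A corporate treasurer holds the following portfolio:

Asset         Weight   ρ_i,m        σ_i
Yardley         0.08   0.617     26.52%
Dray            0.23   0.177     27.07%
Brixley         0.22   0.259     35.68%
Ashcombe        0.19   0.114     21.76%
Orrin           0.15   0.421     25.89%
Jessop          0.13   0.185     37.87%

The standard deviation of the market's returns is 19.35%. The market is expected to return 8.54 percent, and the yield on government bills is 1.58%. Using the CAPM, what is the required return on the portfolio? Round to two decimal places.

4.26%

β_Yardley = 0.617 × 26.52% / 19.35% = 0.8456
β_Dray = 0.177 × 27.07% / 19.35% = 0.2476
β_Brixley = 0.259 × 35.68% / 19.35% = 0.4776
β_Ashcombe = 0.114 × 21.76% / 19.35% = 0.1282
β_Orrin = 0.421 × 25.89% / 19.35% = 0.5633
β_Jessop = 0.185 × 37.87% / 19.35% = 0.3621
β_P = Σ w_i β_i = 0.08×0.8456 + 0.23×0.2476 + 0.22×0.4776 + 0.19×0.1282 + 0.15×0.5633 + 0.13×0.3621 = 0.3856
MRP = 8.54% − 1.58% = 6.96%
E(R_P) = R_f + β_P × MRP = 1.58% + 0.3856 × 6.96% = 4.26%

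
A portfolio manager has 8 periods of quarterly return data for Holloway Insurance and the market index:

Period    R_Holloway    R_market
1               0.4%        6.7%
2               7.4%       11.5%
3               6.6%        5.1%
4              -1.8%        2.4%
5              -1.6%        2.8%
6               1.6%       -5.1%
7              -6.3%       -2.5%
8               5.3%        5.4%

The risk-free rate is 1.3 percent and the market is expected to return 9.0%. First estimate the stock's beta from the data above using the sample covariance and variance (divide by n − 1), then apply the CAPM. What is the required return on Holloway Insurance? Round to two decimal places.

5.75%

Mean R_i = (0.4 + 7.4 + 6.6 − 1.8 − 1.6 + 1.6 − 6.3 + 5.3) / 8 = 1.4500%
Mean R_m = (6.7 + 11.5 + 5.1 + 2.4 + 2.8 − 5.1 − 2.5 + 5.4) / 8 = 3.2875%
Σ(R_i − R̄_i)(R_m − R̄_m) = 110.7150  ⇒  Cov = 110.7150 / 7 = 15.8164
Σ(R_m − R̄_m)² = 191.7088  ⇒  Var(R_m) = 191.7088 / 7 = 27.3870
β = Cov / Var(R_m) = 15.8164 / 27.3870 = 0.5775
MRP = 9.0% − 1.3% = 7.70%
E(R) = R_f + β × MRP = 1.3% + 0.5775 × 7.7% = 5.75%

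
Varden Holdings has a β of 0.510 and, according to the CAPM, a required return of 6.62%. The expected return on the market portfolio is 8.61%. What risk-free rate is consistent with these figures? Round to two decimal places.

4.55%

E(R) = R_f + β(E(R_m) − R_f) = R_f(1 − β) + β·E(R_m)
6.62% = R_f × (1 − 0.510) + 0.510 × 8.61%
6.62% = R_f × 0.490 + 4.39110%
R_f = (6.62% − 4.39110%) / 0.490 = 4.55%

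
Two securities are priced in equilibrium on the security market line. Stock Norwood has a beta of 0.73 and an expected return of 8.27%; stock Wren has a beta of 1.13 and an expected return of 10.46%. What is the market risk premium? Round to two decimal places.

Both satisfy E(R) = R_f + β·MRP, so the slope of the SML is
MRP = (10.46% − 8.27%) / (1.13 − 0.73) = 2.19% / 0.40 = 5.4750%

5.48%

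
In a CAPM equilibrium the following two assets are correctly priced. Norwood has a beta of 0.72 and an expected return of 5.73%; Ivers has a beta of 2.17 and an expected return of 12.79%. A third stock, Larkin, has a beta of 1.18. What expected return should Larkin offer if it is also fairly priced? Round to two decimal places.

7.97%

MRP (SML slope) = (12.79% − 5.73%) / (2.17 − 0.72) = 7.06% / 1.45 = 4.8690%
R_f (intercept) = 5.73% − 0.72 × 4.8690% = 2.2243%
E(R_Larkin) = R_f + β × MRP = 2.2243% + 1.18 × 4.8690% = 7.97%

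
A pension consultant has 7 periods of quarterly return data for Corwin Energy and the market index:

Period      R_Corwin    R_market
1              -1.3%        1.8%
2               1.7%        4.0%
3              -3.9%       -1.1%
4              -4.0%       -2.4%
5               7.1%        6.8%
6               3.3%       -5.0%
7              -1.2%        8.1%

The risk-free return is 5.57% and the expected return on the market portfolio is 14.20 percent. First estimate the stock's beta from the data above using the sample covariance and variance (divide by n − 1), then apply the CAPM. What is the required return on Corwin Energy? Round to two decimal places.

Mean R_i = (-1.3 + 1.7 − 3.9 − 4.0 + 7.1 + 3.3 − 1.2) / 7 = 0.2429%
Mean R_m = (1.8 + 4.0 − 1.1 − 2.4 + 6.8 − 5.0 + 8.1) / 7 = 1.7429%
Σ(R_i − R̄_i)(R_m − R̄_m) = 37.4471  ⇒  Cov = 37.4471 / 6 = 6.2412
Σ(R_m − R̄_m)² = 141.7971  ⇒  Var(R_m) = 141.7971 / 6 = 23.6329
β = Cov / Var(R_m) = 6.2412 / 23.6329 = 0.2641
MRP = 14.20% − 5.57% = 8.63%
E(R) = R_f + β × MRP = 5.57% + 0.2641 × 8.63% = 7.85%

7.85%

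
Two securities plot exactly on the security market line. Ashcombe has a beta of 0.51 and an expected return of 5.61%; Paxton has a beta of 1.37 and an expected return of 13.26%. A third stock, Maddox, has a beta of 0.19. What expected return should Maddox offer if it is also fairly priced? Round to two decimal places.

MRP (SML slope) = (13.26% − 5.61%) / (1.37 − 0.51) = 7.65% / 0.86 = 8.8953%
R_f (intercept) = 5.61% − 0.51 × 8.8953% = 1.0734%
E(R_Maddox) = R_f + β × MRP = 1.0734% + 0.19 × 8.8953% = 2.76%

2.76%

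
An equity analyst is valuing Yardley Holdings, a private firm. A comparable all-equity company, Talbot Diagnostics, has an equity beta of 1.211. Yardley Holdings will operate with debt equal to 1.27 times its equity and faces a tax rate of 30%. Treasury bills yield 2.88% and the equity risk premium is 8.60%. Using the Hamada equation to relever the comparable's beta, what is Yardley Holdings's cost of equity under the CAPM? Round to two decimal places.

22.55%

β_L = β_U × [1 + (1 − t)(D/E)] = 1.211 × [1 + (1 − 0.30) × 1.27]
    = 1.211 × [1 + 0.70 × 1.27] = 1.211 × 1.8890 = 2.2876
E(R) = R_f + β_L × MRP = 2.88% + 2.2876 × 8.60% = 22.55%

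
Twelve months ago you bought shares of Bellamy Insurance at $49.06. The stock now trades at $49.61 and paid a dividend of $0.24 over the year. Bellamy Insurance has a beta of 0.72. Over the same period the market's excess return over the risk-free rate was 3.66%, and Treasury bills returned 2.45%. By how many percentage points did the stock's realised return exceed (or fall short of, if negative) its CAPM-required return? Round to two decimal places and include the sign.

Realised HPR = (P1 + D1 − P0) / P0 = (49.61 + 0.24 − 49.06) / 49.06 = 0.79 / 49.06 = 1.6103%
CAPM required = R_f + β·MRP = 2.45% + 0.72 × 3.66% = 5.0852%
α = realised − required = 1.6103% − 5.0852% = -3.47%

-3.47%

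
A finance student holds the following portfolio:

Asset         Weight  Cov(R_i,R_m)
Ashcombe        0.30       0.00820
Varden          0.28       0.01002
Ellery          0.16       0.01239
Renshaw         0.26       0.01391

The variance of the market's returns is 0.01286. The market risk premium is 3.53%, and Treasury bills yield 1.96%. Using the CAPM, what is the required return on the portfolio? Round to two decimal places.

4.94%

β_Ashcombe = 0.00820 / 0.01286 = 0.6376
β_Varden = 0.01002 / 0.01286 = 0.7792
β_Ellery = 0.01239 / 0.01286 = 0.9635
β_Renshaw = 0.01391 / 0.01286 = 1.0816
β_P = Σ w_i β_i = 0.30×0.6376 + 0.28×0.7792 + 0.16×0.9635 + 0.26×1.0816 = 0.8448
E(R_P) = R_f + β_P × MRP = 1.96% + 0.8448 × 3.53% = 4.94%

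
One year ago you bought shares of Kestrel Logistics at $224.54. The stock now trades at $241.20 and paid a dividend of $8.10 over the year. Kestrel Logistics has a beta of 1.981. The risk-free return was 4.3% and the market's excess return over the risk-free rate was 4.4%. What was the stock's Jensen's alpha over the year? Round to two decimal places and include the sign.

Realised HPR = (P1 + D1 − P0) / P0 = (241.20 + 8.10 − 224.54) / 224.54 = 24.76 / 224.54 = 11.0270%
CAPM required = R_f + β·MRP = 4.3% + 1.981 × 4.4% = 13.0164%
α = realised − required = 11.0270% − 13.0164% = -1.99%

-1.99%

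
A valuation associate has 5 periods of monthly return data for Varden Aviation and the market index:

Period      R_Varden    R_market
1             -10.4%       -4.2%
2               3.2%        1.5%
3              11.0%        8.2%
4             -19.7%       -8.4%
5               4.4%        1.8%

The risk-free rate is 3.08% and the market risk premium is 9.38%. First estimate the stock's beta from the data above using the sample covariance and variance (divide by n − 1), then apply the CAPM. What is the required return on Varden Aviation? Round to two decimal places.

21.15%

Mean R_i = (-10.4 + 3.2 + 11.0 − 19.7 + 4.4) / 5 = -2.3000%
Mean R_m = (-4.2 + 1.5 + 8.2 − 8.4 + 1.8) / 5 = -0.2200%
Σ(R_i − R̄_i)(R_m − R̄_m) = 309.5500  ⇒  Cov = 309.5500 / 4 = 77.3875
Σ(R_m − R̄_m)² = 160.6880  ⇒  Var(R_m) = 160.6880 / 4 = 40.1720
β = Cov / Var(R_m) = 77.3875 / 40.1720 = 1.9264
E(R) = R_f + β × MRP = 3.08% + 1.9264 × 9.38% = 21.15%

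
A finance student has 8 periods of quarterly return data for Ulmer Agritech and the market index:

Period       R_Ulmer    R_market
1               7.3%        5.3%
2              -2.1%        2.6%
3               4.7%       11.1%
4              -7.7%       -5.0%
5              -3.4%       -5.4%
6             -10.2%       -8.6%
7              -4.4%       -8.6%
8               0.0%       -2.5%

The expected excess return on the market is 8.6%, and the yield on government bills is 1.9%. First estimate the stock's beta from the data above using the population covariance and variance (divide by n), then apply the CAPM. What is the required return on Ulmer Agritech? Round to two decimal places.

7.93%

Mean R_i = (7.3 − 2.1 + 4.7 − 7.7 − 3.4 − 10.2 − 4.4 + 0.0) / 8 = -1.9750%
Mean R_m = (5.3 + 2.6 + 11.1 − 5.0 − 5.4 − 8.6 − 8.6 − 2.5) / 8 = -1.3875%
Σ(R_i − R̄_i)(R_m − R̄_m) = 245.8975  ⇒  Cov = 245.8975 / 8 = 30.7372
Σ(R_m − R̄_m)² = 350.9888  ⇒  Var(R_m) = 350.9888 / 8 = 43.8736
β = Cov / Var(R_m) = 30.7372 / 43.8736 = 0.7006
E(R) = R_f + β × MRP = 1.9% + 0.7006 × 8.6% = 7.93%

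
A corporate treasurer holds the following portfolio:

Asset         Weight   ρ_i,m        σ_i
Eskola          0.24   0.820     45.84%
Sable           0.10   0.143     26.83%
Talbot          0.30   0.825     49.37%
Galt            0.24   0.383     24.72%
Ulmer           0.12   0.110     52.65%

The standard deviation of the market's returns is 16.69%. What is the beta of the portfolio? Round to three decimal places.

β_Eskola = 0.820 × 45.84% / 16.69% = 2.2522
β_Sable = 0.143 × 26.83% / 16.69% = 0.2299
β_Talbot = 0.825 × 49.37% / 16.69% = 2.4404
β_Galt = 0.383 × 24.72% / 16.69% = 0.5673
β_Ulmer = 0.110 × 52.65% / 16.69% = 0.3470
β_P = Σ w_i β_i = 0.24×2.2522 + 0.10×0.2299 + 0.30×2.4404 + 0.24×0.5673 + 0.12×0.3470 = 1.4734

1.473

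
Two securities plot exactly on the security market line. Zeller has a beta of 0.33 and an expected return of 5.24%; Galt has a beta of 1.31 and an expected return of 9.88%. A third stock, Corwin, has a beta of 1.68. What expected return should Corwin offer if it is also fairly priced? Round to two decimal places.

MRP (SML slope) = (9.88% − 5.24%) / (1.31 − 0.33) = 4.64% / 0.98 = 4.7347%
R_f (intercept) = 5.24% − 0.33 × 4.7347% = 3.6775%
E(R_Corwin) = R_f + β × MRP = 3.6775% + 1.68 × 4.7347% = 11.63%

11.63%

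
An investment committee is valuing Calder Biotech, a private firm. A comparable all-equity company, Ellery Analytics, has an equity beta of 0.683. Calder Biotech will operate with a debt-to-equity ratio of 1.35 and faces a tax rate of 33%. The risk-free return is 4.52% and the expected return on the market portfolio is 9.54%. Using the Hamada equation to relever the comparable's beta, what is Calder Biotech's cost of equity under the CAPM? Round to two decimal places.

11.05%

β_L = β_U × [1 + (1 − t)(D/E)] = 0.683 × [1 + (1 − 0.33) × 1.35]
    = 0.683 × [1 + 0.67 × 1.35] = 0.683 × 1.9045 = 1.3008
MRP = 9.54% − 4.52% = 5.02%
E(R) = R_f + β_L × MRP = 4.52% + 1.3008 × 5.02% = 11.05%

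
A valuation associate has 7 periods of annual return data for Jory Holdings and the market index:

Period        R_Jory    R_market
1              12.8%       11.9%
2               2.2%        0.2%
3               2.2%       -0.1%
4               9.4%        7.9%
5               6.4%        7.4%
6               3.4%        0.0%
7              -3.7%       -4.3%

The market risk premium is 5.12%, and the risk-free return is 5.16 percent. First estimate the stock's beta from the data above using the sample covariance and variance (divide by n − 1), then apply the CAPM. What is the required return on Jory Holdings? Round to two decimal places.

9.79%

Mean R_i = (12.8 + 2.2 + 2.2 + 9.4 + 6.4 + 3.4 − 3.7) / 7 = 4.6714%
Mean R_m = (11.9 + 0.2 − 0.1 + 7.9 + 7.4 + 0.0 − 4.3) / 7 = 3.2857%
Σ(R_i − R̄_i)(R_m − R̄_m) = 182.6271  ⇒  Cov = 182.6271 / 6 = 30.4379
Σ(R_m − R̄_m)² = 201.7486  ⇒  Var(R_m) = 201.7486 / 6 = 33.6248
β = Cov / Var(R_m) = 30.4379 / 33.6248 = 0.9052
E(R) = R_f + β × MRP = 5.16% + 0.9052 × 5.12% = 9.79%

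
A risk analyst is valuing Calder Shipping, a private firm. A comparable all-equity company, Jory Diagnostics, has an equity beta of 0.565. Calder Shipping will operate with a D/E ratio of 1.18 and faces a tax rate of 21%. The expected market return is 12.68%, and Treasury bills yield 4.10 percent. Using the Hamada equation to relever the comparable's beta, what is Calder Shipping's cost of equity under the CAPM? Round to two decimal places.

β_L = β_U × [1 + (1 − t)(D/E)] = 0.565 × [1 + (1 − 0.21) × 1.18]
    = 0.565 × [1 + 0.79 × 1.18] = 0.565 × 1.9322 = 1.0917
MRP = 12.68% − 4.10% = 8.58%
E(R) = R_f + β_L × MRP = 4.10% + 1.0917 × 8.58% = 13.47%

13.47%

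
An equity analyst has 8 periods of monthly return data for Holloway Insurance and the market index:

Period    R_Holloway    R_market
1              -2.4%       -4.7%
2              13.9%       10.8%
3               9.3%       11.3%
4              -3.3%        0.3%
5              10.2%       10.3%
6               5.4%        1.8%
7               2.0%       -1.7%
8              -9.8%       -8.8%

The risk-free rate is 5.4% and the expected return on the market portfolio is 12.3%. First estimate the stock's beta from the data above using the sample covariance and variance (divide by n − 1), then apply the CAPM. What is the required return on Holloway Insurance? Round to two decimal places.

Mean R_i = (-2.4 + 13.9 + 9.3 − 3.3 + 10.2 + 5.4 + 2.0 − 9.8) / 8 = 3.1625%
Mean R_m = (-4.7 + 10.8 + 11.3 + 0.3 + 10.3 + 1.8 − 1.7 − 8.8) / 8 = 2.4125%
Σ(R_i − R̄_i)(R_m − R̄_m) = 402.0838  ⇒  Cov = 402.0838 / 7 = 57.4405
Σ(R_m − R̄_m)² = 409.6088  ⇒  Var(R_m) = 409.6088 / 7 = 58.5155
β = Cov / Var(R_m) = 57.4405 / 58.5155 = 0.9816
MRP = 12.3% − 5.4% = 6.90%
E(R) = R_f + β × MRP = 5.4% + 0.9816 × 6.9% = 12.17%

12.17%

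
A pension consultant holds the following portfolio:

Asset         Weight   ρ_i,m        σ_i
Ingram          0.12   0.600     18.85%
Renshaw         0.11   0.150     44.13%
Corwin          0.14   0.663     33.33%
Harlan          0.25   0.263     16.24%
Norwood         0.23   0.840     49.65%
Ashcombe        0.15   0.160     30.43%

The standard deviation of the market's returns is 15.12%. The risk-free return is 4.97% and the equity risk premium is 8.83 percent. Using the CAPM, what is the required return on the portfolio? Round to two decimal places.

14.65%

β_Ingram = 0.600 × 18.85% / 15.12% = 0.7480
β_Renshaw = 0.150 × 44.13% / 15.12% = 0.4378
β_Corwin = 0.663 × 33.33% / 15.12% = 1.4615
β_Harlan = 0.263 × 16.24% / 15.12% = 0.2825
β_Norwood = 0.840 × 49.65% / 15.12% = 2.7583
β_Ashcombe = 0.160 × 30.43% / 15.12% = 0.3220
β_P = Σ w_i β_i = 0.12×0.7480 + 0.11×0.4378 + 0.14×1.4615 + 0.25×0.2825 + 0.23×2.7583 + 0.15×0.3220 = 1.0959
E(R_P) = R_f + β_P × MRP = 4.97% + 1.0959 × 8.83% = 14.65%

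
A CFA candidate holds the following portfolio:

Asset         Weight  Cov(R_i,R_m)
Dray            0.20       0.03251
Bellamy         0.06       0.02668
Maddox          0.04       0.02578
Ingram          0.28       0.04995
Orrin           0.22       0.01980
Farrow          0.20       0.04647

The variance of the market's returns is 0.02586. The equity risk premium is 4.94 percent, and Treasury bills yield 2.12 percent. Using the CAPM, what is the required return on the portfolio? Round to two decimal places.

9.14%

β_Dray = 0.03251 / 0.02586 = 1.2572
β_Bellamy = 0.02668 / 0.02586 = 1.0317
β_Maddox = 0.02578 / 0.02586 = 0.9969
β_Ingram = 0.04995 / 0.02586 = 1.9316
β_Orrin = 0.01980 / 0.02586 = 0.7657
β_Farrow = 0.04647 / 0.02586 = 1.7970
β_P = Σ w_i β_i = 0.20×1.2572 + 0.06×1.0317 + 0.04×0.9969 + 0.28×1.9316 + 0.22×0.7657 + 0.20×1.7970 = 1.4219
E(R_P) = R_f + β_P × MRP = 2.12% + 1.4219 × 4.94% = 9.14%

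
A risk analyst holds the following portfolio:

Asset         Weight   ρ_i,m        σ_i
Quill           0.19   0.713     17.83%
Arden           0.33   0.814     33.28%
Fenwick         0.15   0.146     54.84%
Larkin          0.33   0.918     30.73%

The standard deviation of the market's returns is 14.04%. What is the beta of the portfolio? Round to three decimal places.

β_Quill = 0.713 × 17.83% / 14.04% = 0.9055
β_Arden = 0.814 × 33.28% / 14.04% = 1.9295
β_Fenwick = 0.146 × 54.84% / 14.04% = 0.5703
β_Larkin = 0.918 × 30.73% / 14.04% = 2.0093
β_P = Σ w_i β_i = 0.19×0.9055 + 0.33×1.9295 + 0.15×0.5703 + 0.33×2.0093 = 1.5574

1.557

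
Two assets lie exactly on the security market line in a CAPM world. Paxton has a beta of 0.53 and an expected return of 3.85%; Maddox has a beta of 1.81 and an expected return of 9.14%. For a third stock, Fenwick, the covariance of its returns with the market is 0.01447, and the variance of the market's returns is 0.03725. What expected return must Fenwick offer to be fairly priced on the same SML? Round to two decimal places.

MRP = (9.14% − 3.85%) / (1.81 − 0.53) = 4.1328%
R_f = 3.85% − 0.53 × 4.1328% = 1.6596%
β_Fenwick = Cov / Var(R_m) = 0.01447 / 0.03725 = 0.3885
E(R_Fenwick) = R_f + β × MRP = 1.6596% + 0.3885 × 4.1328% = 3.27%

3.27%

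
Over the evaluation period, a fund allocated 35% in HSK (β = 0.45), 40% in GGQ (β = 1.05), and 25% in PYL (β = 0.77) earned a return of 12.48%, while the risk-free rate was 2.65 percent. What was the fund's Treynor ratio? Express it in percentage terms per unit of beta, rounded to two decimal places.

β_P = 0.35×0.45 + 0.40×1.05 + 0.25×0.77 = 0.7700
Treynor = (R_P − R_f) / β_P = (12.48% − 2.65%) / 0.7700 = 9.83% / 0.7700 = 12.77%

12.77%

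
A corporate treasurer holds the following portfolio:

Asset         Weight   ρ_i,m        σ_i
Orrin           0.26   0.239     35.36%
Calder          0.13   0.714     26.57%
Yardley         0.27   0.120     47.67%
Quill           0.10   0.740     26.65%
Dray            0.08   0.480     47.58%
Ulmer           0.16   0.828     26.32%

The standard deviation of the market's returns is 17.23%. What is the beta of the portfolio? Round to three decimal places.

0.783

β_Orrin = 0.239 × 35.36% / 17.23% = 0.4905
β_Calder = 0.714 × 26.57% / 17.23% = 1.1010
β_Yardley = 0.120 × 47.67% / 17.23% = 0.3320
β_Quill = 0.740 × 26.65% / 17.23% = 1.1446
β_Dray = 0.480 × 47.58% / 17.23% = 1.3255
β_Ulmer = 0.828 × 26.32% / 17.23% = 1.2648
β_P = Σ w_i β_i = 0.26×0.4905 + 0.13×1.1010 + 0.27×0.3320 + 0.10×1.1446 + 0.08×1.3255 + 0.16×1.2648 = 0.7832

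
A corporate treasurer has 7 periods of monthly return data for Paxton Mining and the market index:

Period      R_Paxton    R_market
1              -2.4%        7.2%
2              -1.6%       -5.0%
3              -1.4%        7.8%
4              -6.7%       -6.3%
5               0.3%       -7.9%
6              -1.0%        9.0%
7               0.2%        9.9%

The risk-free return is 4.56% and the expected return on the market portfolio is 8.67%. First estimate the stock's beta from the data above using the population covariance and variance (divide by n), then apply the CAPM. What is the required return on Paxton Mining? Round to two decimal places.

4.97%

Mean R_i = (-2.4 − 1.6 − 1.4 − 6.7 + 0.3 − 1.0 + 0.2) / 7 = -1.8000%
Mean R_m = (7.2 − 5.0 + 7.8 − 6.3 − 7.9 + 9.0 + 9.9) / 7 = 2.1000%
Σ(R_i − R̄_i)(R_m − R̄_m) = 39.0800  ⇒  Cov = 39.0800 / 7 = 5.5829
Σ(R_m − R̄_m)² = 387.9200  ⇒  Var(R_m) = 387.9200 / 7 = 55.4171
β = Cov / Var(R_m) = 5.5829 / 55.4171 = 0.1007
MRP = 8.67% − 4.56% = 4.11%
E(R) = R_f + β × MRP = 4.56% + 0.1007 × 4.11% = 4.97%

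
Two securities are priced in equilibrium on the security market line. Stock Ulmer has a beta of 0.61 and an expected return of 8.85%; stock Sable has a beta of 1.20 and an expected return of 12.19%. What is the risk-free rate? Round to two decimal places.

5.40%

Both satisfy E(R) = R_f + β·MRP, so the slope of the SML is
MRP = (12.19% − 8.85%) / (1.20 − 0.61) = 3.34% / 0.59 = 5.6610%
R_f = E(R_Ulmer) − β_Ulmer·MRP = 8.85% − 0.61 × 5.6610% = 5.3968%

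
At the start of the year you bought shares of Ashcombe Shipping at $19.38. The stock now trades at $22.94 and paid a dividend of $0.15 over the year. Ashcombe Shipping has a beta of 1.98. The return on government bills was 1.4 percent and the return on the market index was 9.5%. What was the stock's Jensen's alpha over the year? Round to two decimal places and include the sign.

+1.71%

Realised HPR = (P1 + D1 − P0) / P0 = (22.94 + 0.15 − 19.38) / 19.38 = 3.71 / 19.38 = 19.1434%
MRP = 9.5% − 1.4% = 8.10%
CAPM required = R_f + β·MRP = 1.4% + 1.98 × 8.1% = 17.4380%
α = realised − required = 19.1434% − 17.4380% = +1.71%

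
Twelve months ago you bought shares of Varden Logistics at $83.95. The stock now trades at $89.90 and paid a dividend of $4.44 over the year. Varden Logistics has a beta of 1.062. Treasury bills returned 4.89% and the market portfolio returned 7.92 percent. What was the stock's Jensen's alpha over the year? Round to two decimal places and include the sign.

Realised HPR = (P1 + D1 − P0) / P0 = (89.90 + 4.44 − 83.95) / 83.95 = 10.39 / 83.95 = 12.3764%
MRP = 7.92% − 4.89% = 3.03%
CAPM required = R_f + β·MRP = 4.89% + 1.062 × 3.03% = 8.10786%
α = realised − required = 12.3764% − 8.10786% = +4.27%

+4.27%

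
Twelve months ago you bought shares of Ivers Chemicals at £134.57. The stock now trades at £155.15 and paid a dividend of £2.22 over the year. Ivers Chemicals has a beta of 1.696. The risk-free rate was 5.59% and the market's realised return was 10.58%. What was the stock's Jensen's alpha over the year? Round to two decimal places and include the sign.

+2.89%

Realised HPR = (P1 + D1 − P0) / P0 = (155.15 + 2.22 − 134.57) / 134.57 = 22.80 / 134.57 = 16.9429%
MRP = 10.58% − 5.59% = 4.99%
CAPM required = R_f + β·MRP = 5.59% + 1.696 × 4.99% = 14.05304%
α = realised − required = 16.9429% − 14.05304% = +2.89%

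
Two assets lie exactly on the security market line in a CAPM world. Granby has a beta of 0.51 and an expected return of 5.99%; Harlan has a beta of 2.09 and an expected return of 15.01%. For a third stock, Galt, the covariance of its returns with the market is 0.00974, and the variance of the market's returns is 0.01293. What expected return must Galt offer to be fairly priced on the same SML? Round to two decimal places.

MRP = (15.01% − 5.99%) / (2.09 − 0.51) = 5.7089%
R_f = 5.99% − 0.51 × 5.7089% = 3.0785%
β_Galt = Cov / Var(R_m) = 0.00974 / 0.01293 = 0.7533
E(R_Galt) = R_f + β × MRP = 3.0785% + 0.7533 × 5.7089% = 7.38%

7.38%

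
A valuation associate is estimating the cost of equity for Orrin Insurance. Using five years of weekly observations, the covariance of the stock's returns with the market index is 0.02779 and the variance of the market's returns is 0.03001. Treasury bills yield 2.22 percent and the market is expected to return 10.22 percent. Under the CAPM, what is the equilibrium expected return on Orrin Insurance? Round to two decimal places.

β = Cov(R_i, R_m) / Var(R_m) = 0.02779 / 0.03001 = 0.9260
MRP = 10.22% − 2.22% = 8.00%
E(R) = R_f + β × MRP = 2.22% + 0.9260 × 8.00% = 9.63%

9.63%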